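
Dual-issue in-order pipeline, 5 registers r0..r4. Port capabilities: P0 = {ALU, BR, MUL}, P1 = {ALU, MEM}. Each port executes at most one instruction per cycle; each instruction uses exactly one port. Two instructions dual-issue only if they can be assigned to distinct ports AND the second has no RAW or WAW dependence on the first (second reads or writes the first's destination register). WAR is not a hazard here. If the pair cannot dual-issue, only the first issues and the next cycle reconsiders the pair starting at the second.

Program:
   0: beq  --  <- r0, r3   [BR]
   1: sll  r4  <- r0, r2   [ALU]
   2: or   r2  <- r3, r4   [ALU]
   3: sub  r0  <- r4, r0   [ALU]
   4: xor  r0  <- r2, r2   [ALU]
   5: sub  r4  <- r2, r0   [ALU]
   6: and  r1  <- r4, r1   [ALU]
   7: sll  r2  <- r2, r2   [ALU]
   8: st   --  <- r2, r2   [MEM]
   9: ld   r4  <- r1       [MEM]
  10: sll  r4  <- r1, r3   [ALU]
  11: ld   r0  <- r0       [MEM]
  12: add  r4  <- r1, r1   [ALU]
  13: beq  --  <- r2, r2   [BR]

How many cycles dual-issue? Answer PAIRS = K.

PAIRS = 5

c0: i0,i1 beq.BR;sll.ALU  2-wide
c1: i2,i3 or.ALU;sub.ALU  2-wide
c2: i4 xor.ALU  RAW r0
c3: i5 sub.ALU  RAW r4
c4: i6,i7 and.ALU;sll.ALU  2-wide
c5: i8 st.MEM  no-port MEM/MEM
c6: i9 ld.MEM  WAW r4
c7: i10,i11 sll.ALU;ld.MEM  2-wide
c8: i12,i13 add.ALU;beq.BR  2-wide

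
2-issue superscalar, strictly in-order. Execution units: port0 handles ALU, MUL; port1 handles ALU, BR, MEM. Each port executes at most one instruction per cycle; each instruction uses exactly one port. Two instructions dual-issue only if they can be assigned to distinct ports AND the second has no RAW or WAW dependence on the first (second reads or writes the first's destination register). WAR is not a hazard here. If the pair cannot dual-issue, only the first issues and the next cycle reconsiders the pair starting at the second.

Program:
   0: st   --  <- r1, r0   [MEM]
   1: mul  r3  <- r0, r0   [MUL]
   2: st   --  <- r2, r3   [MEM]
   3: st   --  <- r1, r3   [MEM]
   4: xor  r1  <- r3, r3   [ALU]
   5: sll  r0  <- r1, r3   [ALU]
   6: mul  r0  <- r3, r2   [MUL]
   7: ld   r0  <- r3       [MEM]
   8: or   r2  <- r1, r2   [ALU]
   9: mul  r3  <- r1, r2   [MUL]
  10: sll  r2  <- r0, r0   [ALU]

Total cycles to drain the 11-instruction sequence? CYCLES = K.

CYCLES = 7

c0: i0/i1 st.MEM+mul.MUL  pair
c1: i2 st.MEM  no-port MEM/MEM
c2: i3/i4 st.MEM+xor.ALU  pair
c3: i5 sll.ALU  WAW r0
c4: i6 mul.MUL  WAW r0
c5: i7/i8 ld.MEM+or.ALU  pair
c6: i9/i10 mul.MUL+sll.ALU  pair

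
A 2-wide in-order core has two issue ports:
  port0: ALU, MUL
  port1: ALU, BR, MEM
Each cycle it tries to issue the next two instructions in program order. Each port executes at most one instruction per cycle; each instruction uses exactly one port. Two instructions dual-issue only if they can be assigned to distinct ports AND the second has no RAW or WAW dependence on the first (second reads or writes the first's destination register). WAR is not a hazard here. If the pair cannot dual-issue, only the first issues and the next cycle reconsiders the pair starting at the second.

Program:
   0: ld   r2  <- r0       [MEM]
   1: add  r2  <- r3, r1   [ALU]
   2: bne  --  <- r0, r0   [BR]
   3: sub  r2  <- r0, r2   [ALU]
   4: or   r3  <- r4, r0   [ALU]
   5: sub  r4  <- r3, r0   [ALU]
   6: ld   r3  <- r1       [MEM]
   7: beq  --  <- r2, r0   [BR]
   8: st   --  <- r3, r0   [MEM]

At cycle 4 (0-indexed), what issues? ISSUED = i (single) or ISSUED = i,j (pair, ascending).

0. ld @i0  | WAW r2
1. add;bne @i1&i2  | dual
2. sub;or @i3&i4  | dual
3. sub;ld @i5&i6  | dual
4. beq @i7  | no-port BR/MEM
5. st @i8  | tail

ISSUED = 7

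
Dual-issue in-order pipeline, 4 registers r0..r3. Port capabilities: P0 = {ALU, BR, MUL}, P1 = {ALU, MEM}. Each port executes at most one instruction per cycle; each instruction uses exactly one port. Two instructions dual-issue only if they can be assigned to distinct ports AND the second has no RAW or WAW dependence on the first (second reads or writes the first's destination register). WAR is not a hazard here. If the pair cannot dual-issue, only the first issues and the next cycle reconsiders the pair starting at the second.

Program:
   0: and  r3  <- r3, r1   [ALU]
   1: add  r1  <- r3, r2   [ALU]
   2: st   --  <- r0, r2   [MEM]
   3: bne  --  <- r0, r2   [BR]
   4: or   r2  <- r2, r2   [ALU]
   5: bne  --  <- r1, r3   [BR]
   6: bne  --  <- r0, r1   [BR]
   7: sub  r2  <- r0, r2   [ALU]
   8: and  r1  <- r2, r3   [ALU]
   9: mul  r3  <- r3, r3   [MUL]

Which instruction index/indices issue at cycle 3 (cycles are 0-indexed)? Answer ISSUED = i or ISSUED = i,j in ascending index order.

ISSUED = 5

#0 head=0: and i0 RAW r3
#1 head=1: add st i1/i2 dual
#2 head=3: bne or i3/i4 dual
#3 head=5: bne i5 no-port BR/BR
#4 head=6: bne sub i6/i7 dual
#5 head=8: and mul i8/i9 dual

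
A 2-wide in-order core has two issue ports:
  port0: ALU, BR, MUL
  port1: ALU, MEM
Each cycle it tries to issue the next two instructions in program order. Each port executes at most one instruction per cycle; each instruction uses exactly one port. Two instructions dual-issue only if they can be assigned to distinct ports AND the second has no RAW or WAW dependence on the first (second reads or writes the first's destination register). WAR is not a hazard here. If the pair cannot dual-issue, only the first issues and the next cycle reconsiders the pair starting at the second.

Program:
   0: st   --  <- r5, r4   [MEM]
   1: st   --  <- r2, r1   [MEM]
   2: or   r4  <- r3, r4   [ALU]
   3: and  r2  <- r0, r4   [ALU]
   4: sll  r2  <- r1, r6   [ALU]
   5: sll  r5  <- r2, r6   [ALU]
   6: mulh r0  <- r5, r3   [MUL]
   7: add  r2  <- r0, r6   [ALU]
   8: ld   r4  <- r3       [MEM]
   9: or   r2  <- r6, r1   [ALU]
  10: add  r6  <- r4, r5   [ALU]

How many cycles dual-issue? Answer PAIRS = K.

#0 head=0: st.MEM i0 no-port MEM/MEM
#1 head=1: st.MEM/or.ALU i1,i2 dual
#2 head=3: and.ALU i3 WAW r2
#3 head=4: sll.ALU i4 RAW r2
#4 head=5: sll.ALU i5 RAW r5
#5 head=6: mulh.MUL i6 RAW r0
#6 head=7: add.ALU/ld.MEM i7,i8 dual
#7 head=9: or.ALU/add.ALU i9,i10 dual

PAIRS = 3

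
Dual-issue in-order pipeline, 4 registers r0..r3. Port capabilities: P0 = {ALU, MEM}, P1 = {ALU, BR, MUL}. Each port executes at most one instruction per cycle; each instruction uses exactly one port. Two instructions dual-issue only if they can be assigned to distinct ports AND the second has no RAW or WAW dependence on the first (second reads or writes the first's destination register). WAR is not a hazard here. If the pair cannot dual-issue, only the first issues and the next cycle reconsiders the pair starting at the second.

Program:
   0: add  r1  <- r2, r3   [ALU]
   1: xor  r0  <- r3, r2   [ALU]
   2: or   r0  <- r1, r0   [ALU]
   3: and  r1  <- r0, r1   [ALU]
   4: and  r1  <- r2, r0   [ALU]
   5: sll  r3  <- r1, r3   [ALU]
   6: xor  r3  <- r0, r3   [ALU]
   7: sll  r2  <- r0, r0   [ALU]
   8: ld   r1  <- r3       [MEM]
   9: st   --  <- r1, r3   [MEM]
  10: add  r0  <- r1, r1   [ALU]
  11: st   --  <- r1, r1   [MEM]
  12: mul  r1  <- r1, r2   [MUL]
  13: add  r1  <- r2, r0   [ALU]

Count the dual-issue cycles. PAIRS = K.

PAIRS = 4

#0 head=0: add+xor i0+i1 dual
#1 head=2: or i2 RAW r0
#2 head=3: and i3 WAW r1
#3 head=4: and i4 RAW r1
#4 head=5: sll i5 RAW+WAW r3
#5 head=6: xor+sll i6+i7 dual
#6 head=8: ld i8 no-port MEM/MEM
#7 head=9: st+add i9+i10 dual
#8 head=11: st+mul i11+i12 dual
#9 head=13: add i13 tail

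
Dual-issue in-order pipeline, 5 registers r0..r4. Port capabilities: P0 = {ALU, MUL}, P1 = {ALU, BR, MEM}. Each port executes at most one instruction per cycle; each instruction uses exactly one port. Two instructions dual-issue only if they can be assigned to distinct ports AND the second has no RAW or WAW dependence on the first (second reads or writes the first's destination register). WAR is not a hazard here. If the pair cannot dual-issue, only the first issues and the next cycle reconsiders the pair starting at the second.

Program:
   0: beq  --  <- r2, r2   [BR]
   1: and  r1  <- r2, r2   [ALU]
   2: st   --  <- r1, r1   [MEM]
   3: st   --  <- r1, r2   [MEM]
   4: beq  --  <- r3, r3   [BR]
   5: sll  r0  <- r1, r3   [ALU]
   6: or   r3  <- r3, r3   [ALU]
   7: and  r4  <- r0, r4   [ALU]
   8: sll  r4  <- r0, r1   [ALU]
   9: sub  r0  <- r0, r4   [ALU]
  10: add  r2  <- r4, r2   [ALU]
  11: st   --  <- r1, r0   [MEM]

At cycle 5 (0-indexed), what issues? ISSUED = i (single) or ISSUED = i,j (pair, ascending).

ISSUED = 8

  cy0 -> i0+i1 (beq;and) dual
  cy1 -> i2 (st) no-port MEM/MEM
  cy2 -> i3 (st) no-port MEM/BR
  cy3 -> i4+i5 (beq;sll) dual
  cy4 -> i6+i7 (or;and) dual
  cy5 -> i8 (sll) RAW r4
  cy6 -> i9+i10 (sub;add) dual
  cy7 -> i11 (st) tail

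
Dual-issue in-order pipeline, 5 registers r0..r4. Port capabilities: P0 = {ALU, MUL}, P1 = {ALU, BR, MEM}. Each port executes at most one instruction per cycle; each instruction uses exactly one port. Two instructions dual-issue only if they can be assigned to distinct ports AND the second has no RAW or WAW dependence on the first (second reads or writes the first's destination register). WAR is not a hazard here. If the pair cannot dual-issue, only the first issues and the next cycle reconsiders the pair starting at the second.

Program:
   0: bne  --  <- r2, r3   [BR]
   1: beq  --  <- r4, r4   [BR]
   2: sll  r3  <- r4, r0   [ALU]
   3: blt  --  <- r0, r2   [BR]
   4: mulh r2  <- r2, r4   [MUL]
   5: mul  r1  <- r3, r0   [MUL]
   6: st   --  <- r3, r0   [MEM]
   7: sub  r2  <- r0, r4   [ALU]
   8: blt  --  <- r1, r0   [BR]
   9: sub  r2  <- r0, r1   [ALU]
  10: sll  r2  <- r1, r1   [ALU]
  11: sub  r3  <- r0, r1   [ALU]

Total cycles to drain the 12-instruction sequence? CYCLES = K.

CYCLES = 7

  cy0 -> i0 (bne.BR) no-port BR/BR
  cy1 -> i1+i2 (beq.BR sll.ALU) 2-wide
  cy2 -> i3+i4 (blt.BR mulh.MUL) 2-wide
  cy3 -> i5+i6 (mul.MUL st.MEM) 2-wide
  cy4 -> i7+i8 (sub.ALU blt.BR) 2-wide
  cy5 -> i9 (sub.ALU) WAW r2
  cy6 -> i10+i11 (sll.ALU sub.ALU) 2-wide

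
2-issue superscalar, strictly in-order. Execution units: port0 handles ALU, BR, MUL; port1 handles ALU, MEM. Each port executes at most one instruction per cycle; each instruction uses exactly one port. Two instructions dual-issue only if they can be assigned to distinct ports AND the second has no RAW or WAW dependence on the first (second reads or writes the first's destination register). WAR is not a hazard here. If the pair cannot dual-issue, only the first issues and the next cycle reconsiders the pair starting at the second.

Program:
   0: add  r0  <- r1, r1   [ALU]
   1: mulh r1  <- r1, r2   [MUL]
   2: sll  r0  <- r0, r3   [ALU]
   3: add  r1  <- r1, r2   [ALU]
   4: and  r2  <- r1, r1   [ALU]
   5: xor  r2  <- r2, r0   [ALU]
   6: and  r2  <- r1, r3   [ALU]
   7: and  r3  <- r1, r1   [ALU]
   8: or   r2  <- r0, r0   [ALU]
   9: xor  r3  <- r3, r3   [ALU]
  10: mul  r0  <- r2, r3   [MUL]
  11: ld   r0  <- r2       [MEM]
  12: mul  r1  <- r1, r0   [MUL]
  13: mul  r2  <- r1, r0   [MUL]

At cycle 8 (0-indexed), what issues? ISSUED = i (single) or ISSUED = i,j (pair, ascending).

c0: i0/i1 add.ALU;mulh.MUL  2-wide
c1: i2/i3 sll.ALU;add.ALU  2-wide
c2: i4 and.ALU  RAW+WAW r2
c3: i5 xor.ALU  WAW r2
c4: i6/i7 and.ALU;and.ALU  2-wide
c5: i8/i9 or.ALU;xor.ALU  2-wide
c6: i10 mul.MUL  WAW r0
c7: i11 ld.MEM  RAW r0
c8: i12 mul.MUL  no-port MUL/MUL
c9: i13 mul.MUL  tail

ISSUED = 12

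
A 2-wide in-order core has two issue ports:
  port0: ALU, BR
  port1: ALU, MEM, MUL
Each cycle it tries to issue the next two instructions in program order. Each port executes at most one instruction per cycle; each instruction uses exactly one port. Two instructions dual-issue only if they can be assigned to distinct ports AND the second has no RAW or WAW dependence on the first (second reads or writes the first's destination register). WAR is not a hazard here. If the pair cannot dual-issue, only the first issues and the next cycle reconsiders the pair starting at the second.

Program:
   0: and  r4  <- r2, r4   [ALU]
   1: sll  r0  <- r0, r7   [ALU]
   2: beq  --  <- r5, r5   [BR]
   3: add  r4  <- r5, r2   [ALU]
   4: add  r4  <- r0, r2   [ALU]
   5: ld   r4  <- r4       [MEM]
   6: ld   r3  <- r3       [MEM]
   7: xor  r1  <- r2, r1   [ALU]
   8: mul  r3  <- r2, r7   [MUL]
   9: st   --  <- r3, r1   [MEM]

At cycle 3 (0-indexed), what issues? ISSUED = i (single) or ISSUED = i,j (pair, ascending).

ISSUED = 5

c0: i0&i1 and.ALU/sll.ALU  dual
c1: i2&i3 beq.BR/add.ALU  dual
c2: i4 add.ALU  RAW+WAW r4
c3: i5 ld.MEM  no-port MEM/MEM
c4: i6&i7 ld.MEM/xor.ALU  dual
c5: i8 mul.MUL  no-port MUL/MEM
c6: i9 st.MEM  tail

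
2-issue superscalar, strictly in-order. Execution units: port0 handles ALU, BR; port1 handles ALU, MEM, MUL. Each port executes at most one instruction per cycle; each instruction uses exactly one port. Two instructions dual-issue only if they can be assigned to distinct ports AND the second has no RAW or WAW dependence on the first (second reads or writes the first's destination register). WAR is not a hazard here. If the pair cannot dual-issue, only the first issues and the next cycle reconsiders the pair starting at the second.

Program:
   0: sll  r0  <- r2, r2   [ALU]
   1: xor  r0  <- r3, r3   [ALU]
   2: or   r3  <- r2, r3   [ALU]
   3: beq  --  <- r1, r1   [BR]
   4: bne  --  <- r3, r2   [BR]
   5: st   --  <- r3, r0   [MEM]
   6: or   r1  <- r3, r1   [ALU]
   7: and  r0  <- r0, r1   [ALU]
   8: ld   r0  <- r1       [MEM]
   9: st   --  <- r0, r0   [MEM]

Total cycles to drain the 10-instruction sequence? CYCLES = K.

  cy0 -> i0 (sll.ALU) WAW r0
  cy1 -> i1,i2 (xor.ALU+or.ALU) dual
  cy2 -> i3 (beq.BR) no-port BR/BR
  cy3 -> i4,i5 (bne.BR+st.MEM) dual
  cy4 -> i6 (or.ALU) RAW r1
  cy5 -> i7 (and.ALU) WAW r0
  cy6 -> i8 (ld.MEM) no-port MEM/MEM
  cy7 -> i9 (st.MEM) tail

CYCLES = 8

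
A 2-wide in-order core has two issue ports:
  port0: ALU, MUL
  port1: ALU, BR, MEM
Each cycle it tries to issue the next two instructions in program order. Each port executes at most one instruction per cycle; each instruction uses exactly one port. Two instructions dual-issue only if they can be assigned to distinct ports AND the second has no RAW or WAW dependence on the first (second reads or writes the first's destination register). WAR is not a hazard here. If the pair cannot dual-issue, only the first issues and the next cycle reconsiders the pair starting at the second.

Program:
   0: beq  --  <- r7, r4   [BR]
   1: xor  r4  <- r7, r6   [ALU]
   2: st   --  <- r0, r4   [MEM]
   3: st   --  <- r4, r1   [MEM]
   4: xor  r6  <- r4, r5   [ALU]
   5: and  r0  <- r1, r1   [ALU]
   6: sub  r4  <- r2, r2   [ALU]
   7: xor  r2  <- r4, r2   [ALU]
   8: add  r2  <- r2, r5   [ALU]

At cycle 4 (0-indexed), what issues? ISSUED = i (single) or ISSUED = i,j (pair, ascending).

ISSUED = 7

0. beq xor @i0,i1  | 2-wide
1. st @i2  | no-port MEM/MEM
2. st xor @i3,i4  | 2-wide
3. and sub @i5,i6  | 2-wide
4. xor @i7  | RAW+WAW r2
5. add @i8  | tail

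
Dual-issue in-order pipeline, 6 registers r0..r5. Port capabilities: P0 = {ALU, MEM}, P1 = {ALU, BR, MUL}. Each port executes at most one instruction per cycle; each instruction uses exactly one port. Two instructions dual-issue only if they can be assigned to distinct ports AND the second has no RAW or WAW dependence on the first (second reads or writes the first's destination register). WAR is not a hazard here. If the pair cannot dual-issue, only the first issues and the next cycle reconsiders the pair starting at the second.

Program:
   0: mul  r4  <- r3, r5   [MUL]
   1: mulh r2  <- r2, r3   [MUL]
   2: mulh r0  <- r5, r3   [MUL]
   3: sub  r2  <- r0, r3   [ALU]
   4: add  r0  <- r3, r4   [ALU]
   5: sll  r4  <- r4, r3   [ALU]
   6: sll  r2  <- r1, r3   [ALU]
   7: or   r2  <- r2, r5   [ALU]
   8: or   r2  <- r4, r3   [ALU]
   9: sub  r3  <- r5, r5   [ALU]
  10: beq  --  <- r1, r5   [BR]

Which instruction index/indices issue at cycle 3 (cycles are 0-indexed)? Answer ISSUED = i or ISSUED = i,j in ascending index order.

ISSUED = 3,4

c0: i0 mul  no-port MUL/MUL
c1: i1 mulh  no-port MUL/MUL
c2: i2 mulh  RAW r0
c3: i3,i4 sub add  dual
c4: i5,i6 sll sll  dual
c5: i7 or  WAW r2
c6: i8,i9 or sub  dual
c7: i10 beq  tail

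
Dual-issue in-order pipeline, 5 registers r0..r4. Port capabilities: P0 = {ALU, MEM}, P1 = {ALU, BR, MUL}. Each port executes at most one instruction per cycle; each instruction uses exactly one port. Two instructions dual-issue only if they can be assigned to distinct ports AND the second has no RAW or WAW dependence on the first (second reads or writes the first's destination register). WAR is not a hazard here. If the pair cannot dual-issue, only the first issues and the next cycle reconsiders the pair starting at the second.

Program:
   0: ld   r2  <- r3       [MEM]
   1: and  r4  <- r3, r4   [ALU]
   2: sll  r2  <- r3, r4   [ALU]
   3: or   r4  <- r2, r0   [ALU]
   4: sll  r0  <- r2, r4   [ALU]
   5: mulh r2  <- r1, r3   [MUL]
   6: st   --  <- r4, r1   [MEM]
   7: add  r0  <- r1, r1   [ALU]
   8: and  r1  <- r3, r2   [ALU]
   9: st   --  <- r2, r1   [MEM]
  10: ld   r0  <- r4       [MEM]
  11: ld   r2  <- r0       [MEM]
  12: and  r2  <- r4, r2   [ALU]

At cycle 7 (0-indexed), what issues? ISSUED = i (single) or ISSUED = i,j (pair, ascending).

t=0 i0,i1:ld.MEM;and.ALU ; 2-wide
t=1 i2:sll.ALU ; RAW r2
t=2 i3:or.ALU ; RAW r4
t=3 i4,i5:sll.ALU;mulh.MUL ; 2-wide
t=4 i6,i7:st.MEM;add.ALU ; 2-wide
t=5 i8:and.ALU ; RAW r1
t=6 i9:st.MEM ; no-port MEM/MEM
t=7 i10:ld.MEM ; no-port MEM/MEM
t=8 i11:ld.MEM ; RAW+WAW r2
t=9 i12:and.ALU ; tail

ISSUED = 10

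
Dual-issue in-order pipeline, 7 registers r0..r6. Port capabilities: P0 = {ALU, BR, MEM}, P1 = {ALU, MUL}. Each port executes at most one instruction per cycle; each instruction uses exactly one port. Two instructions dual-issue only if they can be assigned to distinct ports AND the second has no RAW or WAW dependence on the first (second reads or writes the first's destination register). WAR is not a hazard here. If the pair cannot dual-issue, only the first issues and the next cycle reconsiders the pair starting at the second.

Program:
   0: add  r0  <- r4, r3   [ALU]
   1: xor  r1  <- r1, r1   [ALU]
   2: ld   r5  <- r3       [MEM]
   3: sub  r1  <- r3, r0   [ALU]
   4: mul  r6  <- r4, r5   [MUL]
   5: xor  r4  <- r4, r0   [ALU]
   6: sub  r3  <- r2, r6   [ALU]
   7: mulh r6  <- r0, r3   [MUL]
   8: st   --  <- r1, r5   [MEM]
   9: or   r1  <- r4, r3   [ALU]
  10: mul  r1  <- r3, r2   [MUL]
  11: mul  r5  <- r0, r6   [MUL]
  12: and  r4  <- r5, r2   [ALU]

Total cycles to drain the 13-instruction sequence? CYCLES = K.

  cy0 -> i0,i1 (add.ALU/xor.ALU) pair
  cy1 -> i2,i3 (ld.MEM/sub.ALU) pair
  cy2 -> i4,i5 (mul.MUL/xor.ALU) pair
  cy3 -> i6 (sub.ALU) RAW r3
  cy4 -> i7,i8 (mulh.MUL/st.MEM) pair
  cy5 -> i9 (or.ALU) WAW r1
  cy6 -> i10 (mul.MUL) no-port MUL/MUL
  cy7 -> i11 (mul.MUL) RAW r5
  cy8 -> i12 (and.ALU) tail

CYCLES = 9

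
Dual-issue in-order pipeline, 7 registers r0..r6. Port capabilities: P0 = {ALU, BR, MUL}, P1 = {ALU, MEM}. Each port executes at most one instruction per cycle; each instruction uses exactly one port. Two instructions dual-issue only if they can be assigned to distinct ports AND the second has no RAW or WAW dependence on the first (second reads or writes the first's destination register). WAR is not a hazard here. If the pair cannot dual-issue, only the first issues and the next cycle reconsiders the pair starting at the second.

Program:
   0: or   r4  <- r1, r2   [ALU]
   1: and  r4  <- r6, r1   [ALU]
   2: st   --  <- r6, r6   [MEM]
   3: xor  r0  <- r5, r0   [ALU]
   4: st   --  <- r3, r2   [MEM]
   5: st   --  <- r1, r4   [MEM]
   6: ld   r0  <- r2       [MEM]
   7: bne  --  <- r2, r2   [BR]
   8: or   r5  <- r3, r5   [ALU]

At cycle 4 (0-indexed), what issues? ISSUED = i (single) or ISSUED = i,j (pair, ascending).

ISSUED = 6,7

t=0 i0:or.ALU ; WAW r4
t=1 i1&i2:and.ALU st.MEM ; 2-wide
t=2 i3&i4:xor.ALU st.MEM ; 2-wide
t=3 i5:st.MEM ; no-port MEM/MEM
t=4 i6&i7:ld.MEM bne.BR ; 2-wide
t=5 i8:or.ALU ; tail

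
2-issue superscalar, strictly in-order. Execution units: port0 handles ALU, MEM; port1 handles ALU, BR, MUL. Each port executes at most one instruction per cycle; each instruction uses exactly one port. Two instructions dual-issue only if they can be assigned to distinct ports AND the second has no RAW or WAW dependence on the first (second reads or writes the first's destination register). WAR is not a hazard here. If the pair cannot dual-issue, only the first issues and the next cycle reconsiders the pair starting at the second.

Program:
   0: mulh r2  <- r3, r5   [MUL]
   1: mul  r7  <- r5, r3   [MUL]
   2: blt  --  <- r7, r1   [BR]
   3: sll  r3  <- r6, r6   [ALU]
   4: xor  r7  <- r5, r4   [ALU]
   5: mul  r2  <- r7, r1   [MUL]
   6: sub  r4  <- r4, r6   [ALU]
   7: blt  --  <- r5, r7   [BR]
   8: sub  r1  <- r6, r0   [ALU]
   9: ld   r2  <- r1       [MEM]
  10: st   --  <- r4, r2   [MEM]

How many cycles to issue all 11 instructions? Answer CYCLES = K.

CYCLES = 8

[0] i0  mulh.MUL  -- no-port MUL/MUL
[1] i1  mul.MUL  -- no-port MUL/BR
[2] i2/i3  blt.BR+sll.ALU  -- pair
[3] i4  xor.ALU  -- RAW r7
[4] i5/i6  mul.MUL+sub.ALU  -- pair
[5] i7/i8  blt.BR+sub.ALU  -- pair
[6] i9  ld.MEM  -- no-port MEM/MEM
[7] i10  st.MEM  -- tail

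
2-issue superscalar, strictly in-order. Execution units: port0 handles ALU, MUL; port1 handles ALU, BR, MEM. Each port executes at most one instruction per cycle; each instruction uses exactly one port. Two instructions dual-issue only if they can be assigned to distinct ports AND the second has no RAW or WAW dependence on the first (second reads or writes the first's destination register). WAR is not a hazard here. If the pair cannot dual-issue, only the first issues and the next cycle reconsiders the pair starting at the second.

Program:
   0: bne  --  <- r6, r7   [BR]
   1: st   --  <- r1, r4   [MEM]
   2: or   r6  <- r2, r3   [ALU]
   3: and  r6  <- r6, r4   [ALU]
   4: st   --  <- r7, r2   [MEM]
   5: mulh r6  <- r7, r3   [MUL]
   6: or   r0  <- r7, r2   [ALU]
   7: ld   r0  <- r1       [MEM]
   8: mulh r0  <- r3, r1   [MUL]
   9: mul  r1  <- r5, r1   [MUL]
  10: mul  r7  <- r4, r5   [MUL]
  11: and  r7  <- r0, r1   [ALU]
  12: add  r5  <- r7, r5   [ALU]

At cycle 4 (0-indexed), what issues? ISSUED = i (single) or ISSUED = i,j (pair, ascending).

ISSUED = 7

  cy0 -> i0 (bne.BR) no-port BR/MEM
  cy1 -> i1,i2 (st.MEM;or.ALU) pair
  cy2 -> i3,i4 (and.ALU;st.MEM) pair
  cy3 -> i5,i6 (mulh.MUL;or.ALU) pair
  cy4 -> i7 (ld.MEM) WAW r0
  cy5 -> i8 (mulh.MUL) no-port MUL/MUL
  cy6 -> i9 (mul.MUL) no-port MUL/MUL
  cy7 -> i10 (mul.MUL) WAW r7
  cy8 -> i11 (and.ALU) RAW r7
  cy9 -> i12 (add.ALU) tail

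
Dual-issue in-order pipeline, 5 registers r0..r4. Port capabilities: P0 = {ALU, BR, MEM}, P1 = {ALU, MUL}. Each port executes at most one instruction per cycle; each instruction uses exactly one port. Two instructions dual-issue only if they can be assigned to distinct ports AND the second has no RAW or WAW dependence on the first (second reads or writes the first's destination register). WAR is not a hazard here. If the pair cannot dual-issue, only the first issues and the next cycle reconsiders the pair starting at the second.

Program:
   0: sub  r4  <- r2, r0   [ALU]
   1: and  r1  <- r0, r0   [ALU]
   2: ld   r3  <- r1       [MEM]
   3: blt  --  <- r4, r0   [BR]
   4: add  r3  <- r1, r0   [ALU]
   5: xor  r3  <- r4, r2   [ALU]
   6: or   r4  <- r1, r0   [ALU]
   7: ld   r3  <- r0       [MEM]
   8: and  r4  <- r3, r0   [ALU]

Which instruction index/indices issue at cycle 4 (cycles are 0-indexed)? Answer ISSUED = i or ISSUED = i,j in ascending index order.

ISSUED = 7

c0: i0/i1 sub and  pair
c1: i2 ld  no-port MEM/BR
c2: i3/i4 blt add  pair
c3: i5/i6 xor or  pair
c4: i7 ld  RAW r3
c5: i8 and  tail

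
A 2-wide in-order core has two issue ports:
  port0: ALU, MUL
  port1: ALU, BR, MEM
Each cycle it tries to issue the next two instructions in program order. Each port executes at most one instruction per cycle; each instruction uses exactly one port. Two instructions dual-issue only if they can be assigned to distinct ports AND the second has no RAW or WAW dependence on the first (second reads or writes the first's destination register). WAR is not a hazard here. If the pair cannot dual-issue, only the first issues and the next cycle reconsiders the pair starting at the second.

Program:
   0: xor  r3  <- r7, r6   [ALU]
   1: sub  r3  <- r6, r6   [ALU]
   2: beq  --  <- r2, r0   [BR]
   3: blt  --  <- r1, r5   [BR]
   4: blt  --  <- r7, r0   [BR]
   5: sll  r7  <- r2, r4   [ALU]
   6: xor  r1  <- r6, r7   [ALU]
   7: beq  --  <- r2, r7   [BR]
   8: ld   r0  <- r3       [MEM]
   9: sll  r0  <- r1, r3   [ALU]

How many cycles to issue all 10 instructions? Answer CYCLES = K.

CYCLES = 7

t=0 i0:xor ; WAW r3
t=1 i1,i2:sub+beq ; 2-wide
t=2 i3:blt ; no-port BR/BR
t=3 i4,i5:blt+sll ; 2-wide
t=4 i6,i7:xor+beq ; 2-wide
t=5 i8:ld ; WAW r0
t=6 i9:sll ; tail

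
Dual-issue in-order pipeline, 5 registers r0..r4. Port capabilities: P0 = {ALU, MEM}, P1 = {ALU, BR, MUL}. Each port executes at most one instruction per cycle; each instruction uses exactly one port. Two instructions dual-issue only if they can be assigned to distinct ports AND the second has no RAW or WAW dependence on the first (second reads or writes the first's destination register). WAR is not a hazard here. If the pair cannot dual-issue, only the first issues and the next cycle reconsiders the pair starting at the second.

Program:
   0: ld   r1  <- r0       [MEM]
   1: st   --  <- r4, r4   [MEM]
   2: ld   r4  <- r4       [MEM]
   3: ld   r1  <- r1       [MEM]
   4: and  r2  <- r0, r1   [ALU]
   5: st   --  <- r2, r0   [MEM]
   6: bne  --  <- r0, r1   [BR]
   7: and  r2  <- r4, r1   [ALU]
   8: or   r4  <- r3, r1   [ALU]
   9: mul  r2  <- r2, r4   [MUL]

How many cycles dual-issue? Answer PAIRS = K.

t=0 i0:ld ; no-port MEM/MEM
t=1 i1:st ; no-port MEM/MEM
t=2 i2:ld ; no-port MEM/MEM
t=3 i3:ld ; RAW r1
t=4 i4:and ; RAW r2
t=5 i5&i6:st+bne ; pair
t=6 i7&i8:and+or ; pair
t=7 i9:mul ; tail

PAIRS = 2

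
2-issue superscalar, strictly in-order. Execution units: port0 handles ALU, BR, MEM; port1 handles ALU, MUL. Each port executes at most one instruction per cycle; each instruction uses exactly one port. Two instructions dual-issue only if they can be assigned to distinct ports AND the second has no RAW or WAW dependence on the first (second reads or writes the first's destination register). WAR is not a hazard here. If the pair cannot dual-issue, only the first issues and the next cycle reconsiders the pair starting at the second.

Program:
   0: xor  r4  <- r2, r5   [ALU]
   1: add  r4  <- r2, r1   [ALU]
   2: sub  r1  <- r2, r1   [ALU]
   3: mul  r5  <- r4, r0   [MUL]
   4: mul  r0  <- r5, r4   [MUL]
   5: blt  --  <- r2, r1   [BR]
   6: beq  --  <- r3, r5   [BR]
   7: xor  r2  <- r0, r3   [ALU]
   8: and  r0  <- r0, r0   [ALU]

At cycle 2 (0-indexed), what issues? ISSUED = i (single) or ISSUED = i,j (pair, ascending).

ISSUED = 3

[0] i0  xor.ALU  -- WAW r4
[1] i1&i2  add.ALU sub.ALU  -- pair
[2] i3  mul.MUL  -- no-port MUL/MUL
[3] i4&i5  mul.MUL blt.BR  -- pair
[4] i6&i7  beq.BR xor.ALU  -- pair
[5] i8  and.ALU  -- tail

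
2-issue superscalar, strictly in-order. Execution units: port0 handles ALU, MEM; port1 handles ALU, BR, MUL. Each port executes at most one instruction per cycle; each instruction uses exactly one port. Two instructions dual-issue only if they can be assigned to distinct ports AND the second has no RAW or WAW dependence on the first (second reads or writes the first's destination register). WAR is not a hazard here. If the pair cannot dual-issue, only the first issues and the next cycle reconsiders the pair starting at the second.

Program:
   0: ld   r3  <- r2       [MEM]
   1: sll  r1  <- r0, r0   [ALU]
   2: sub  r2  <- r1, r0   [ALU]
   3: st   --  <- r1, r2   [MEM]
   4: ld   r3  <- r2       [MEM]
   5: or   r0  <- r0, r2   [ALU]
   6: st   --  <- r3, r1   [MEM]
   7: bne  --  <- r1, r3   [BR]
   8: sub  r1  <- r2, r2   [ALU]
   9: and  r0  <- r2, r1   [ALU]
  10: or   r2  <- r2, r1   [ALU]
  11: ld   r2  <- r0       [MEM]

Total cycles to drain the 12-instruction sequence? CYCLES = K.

CYCLES = 8

[0] i0+i1  ld.MEM sll.ALU  -- 2-wide
[1] i2  sub.ALU  -- RAW r2
[2] i3  st.MEM  -- no-port MEM/MEM
[3] i4+i5  ld.MEM or.ALU  -- 2-wide
[4] i6+i7  st.MEM bne.BR  -- 2-wide
[5] i8  sub.ALU  -- RAW r1
[6] i9+i10  and.ALU or.ALU  -- 2-wide
[7] i11  ld.MEM  -- tail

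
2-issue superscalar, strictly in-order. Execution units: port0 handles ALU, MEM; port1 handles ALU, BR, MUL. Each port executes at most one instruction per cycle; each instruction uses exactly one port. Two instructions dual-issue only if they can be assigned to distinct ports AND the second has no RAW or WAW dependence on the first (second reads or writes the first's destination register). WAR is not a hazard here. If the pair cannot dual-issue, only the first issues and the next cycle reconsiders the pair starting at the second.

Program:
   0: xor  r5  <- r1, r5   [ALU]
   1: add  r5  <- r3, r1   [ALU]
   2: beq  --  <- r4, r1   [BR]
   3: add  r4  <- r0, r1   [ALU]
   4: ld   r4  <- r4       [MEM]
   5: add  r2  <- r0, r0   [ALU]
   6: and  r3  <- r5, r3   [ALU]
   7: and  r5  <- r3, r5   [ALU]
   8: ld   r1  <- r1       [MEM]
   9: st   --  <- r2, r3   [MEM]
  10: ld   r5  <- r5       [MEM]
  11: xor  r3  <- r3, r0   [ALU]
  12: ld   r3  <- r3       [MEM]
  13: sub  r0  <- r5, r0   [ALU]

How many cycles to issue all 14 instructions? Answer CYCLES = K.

  cy0 -> i0 (xor.ALU) WAW r5
  cy1 -> i1+i2 (add.ALU;beq.BR) 2-wide
  cy2 -> i3 (add.ALU) RAW+WAW r4
  cy3 -> i4+i5 (ld.MEM;add.ALU) 2-wide
  cy4 -> i6 (and.ALU) RAW r3
  cy5 -> i7+i8 (and.ALU;ld.MEM) 2-wide
  cy6 -> i9 (st.MEM) no-port MEM/MEM
  cy7 -> i10+i11 (ld.MEM;xor.ALU) 2-wide
  cy8 -> i12+i13 (ld.MEM;sub.ALU) 2-wide

CYCLES = 9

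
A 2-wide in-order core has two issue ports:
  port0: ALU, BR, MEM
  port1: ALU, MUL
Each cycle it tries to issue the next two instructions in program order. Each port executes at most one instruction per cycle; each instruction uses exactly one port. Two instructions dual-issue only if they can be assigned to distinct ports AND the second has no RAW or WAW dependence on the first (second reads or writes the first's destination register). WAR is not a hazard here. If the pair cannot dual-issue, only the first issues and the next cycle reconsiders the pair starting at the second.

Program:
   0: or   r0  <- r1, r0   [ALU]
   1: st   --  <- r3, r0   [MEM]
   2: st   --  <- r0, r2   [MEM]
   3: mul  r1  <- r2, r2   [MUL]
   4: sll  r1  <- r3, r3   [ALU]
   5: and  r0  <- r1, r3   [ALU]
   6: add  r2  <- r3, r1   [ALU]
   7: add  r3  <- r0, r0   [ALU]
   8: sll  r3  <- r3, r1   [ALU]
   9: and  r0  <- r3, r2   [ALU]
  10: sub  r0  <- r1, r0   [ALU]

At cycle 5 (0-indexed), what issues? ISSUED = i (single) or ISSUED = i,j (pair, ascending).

ISSUED = 7

t=0 i0:or.ALU ; RAW r0
t=1 i1:st.MEM ; no-port MEM/MEM
t=2 i2,i3:st.MEM mul.MUL ; dual
t=3 i4:sll.ALU ; RAW r1
t=4 i5,i6:and.ALU add.ALU ; dual
t=5 i7:add.ALU ; RAW+WAW r3
t=6 i8:sll.ALU ; RAW r3
t=7 i9:and.ALU ; RAW+WAW r0
t=8 i10:sub.ALU ; tail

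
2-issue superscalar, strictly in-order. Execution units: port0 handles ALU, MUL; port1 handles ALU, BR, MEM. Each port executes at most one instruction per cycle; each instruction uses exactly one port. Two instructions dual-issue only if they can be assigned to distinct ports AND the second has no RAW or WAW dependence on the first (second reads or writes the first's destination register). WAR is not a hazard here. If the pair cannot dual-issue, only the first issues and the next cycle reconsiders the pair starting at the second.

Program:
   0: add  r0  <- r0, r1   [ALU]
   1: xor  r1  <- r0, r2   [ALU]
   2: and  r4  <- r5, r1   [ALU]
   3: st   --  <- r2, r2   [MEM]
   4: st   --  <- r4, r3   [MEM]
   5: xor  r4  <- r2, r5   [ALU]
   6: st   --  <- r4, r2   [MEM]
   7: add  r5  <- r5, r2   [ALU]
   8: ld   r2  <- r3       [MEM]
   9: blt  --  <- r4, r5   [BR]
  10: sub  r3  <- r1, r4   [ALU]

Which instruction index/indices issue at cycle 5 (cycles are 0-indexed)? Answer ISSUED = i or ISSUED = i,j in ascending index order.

ISSUED = 8

t=0 i0:add.ALU ; RAW r0
t=1 i1:xor.ALU ; RAW r1
t=2 i2,i3:and.ALU/st.MEM ; 2-wide
t=3 i4,i5:st.MEM/xor.ALU ; 2-wide
t=4 i6,i7:st.MEM/add.ALU ; 2-wide
t=5 i8:ld.MEM ; no-port MEM/BR
t=6 i9,i10:blt.BR/sub.ALU ; 2-wide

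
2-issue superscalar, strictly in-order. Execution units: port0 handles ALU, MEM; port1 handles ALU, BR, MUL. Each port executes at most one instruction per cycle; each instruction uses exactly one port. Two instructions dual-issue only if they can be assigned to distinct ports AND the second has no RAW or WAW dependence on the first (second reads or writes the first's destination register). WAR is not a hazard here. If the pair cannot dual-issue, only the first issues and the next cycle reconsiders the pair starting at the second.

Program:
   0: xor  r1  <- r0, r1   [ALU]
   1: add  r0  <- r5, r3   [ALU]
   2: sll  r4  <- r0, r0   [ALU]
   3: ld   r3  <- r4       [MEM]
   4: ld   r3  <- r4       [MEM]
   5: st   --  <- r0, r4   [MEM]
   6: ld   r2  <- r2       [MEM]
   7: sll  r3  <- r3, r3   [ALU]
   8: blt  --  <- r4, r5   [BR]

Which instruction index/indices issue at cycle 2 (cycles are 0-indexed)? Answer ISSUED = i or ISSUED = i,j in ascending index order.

ISSUED = 3

  cy0 -> i0/i1 (xor add) 2-wide
  cy1 -> i2 (sll) RAW r4
  cy2 -> i3 (ld) no-port MEM/MEM
  cy3 -> i4 (ld) no-port MEM/MEM
  cy4 -> i5 (st) no-port MEM/MEM
  cy5 -> i6/i7 (ld sll) 2-wide
  cy6 -> i8 (blt) tail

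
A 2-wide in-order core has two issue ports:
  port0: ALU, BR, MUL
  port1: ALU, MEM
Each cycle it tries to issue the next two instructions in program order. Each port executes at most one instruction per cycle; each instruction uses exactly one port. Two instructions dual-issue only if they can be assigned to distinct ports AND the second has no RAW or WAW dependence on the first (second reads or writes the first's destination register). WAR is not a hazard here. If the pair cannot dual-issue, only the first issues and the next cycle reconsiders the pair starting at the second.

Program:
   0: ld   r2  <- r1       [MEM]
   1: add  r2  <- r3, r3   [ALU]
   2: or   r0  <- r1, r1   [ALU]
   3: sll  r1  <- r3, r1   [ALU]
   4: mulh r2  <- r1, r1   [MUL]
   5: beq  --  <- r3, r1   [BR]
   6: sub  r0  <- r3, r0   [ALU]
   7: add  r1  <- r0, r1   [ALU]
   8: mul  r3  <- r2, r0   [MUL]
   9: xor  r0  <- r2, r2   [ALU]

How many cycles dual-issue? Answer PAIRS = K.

PAIRS = 3

#0 head=0: ld.MEM i0 WAW r2
#1 head=1: add.ALU or.ALU i1,i2 2-wide
#2 head=3: sll.ALU i3 RAW r1
#3 head=4: mulh.MUL i4 no-port MUL/BR
#4 head=5: beq.BR sub.ALU i5,i6 2-wide
#5 head=7: add.ALU mul.MUL i7,i8 2-wide
#6 head=9: xor.ALU i9 tail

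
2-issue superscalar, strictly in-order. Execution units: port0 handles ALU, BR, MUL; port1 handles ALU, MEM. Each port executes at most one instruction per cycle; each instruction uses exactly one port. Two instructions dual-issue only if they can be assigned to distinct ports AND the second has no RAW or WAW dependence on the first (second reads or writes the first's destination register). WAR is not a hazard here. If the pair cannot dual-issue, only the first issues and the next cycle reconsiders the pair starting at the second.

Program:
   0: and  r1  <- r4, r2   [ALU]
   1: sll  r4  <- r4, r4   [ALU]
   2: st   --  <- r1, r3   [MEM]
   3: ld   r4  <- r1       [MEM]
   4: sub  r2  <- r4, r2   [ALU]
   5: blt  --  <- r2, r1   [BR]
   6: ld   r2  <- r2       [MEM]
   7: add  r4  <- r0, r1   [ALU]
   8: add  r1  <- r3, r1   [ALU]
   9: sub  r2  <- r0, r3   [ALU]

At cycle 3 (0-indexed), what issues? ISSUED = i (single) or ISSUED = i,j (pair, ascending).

ISSUED = 4

[0] i0/i1  and/sll  -- 2-wide
[1] i2  st  -- no-port MEM/MEM
[2] i3  ld  -- RAW r4
[3] i4  sub  -- RAW r2
[4] i5/i6  blt/ld  -- 2-wide
[5] i7/i8  add/add  -- 2-wide
[6] i9  sub  -- tail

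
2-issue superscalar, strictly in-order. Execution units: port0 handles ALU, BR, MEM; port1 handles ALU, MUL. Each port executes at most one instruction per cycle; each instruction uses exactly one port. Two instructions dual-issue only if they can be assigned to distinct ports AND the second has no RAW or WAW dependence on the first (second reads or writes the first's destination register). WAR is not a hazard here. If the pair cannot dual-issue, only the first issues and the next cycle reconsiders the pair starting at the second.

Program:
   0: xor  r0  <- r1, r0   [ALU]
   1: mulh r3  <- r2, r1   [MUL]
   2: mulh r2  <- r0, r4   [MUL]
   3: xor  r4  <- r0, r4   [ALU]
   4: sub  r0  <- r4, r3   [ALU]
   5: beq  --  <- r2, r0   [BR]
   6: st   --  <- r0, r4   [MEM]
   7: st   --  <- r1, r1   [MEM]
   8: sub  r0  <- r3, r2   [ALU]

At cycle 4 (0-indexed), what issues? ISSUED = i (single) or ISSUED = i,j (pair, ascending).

ISSUED = 6

[0] i0+i1  xor/mulh  -- 2-wide
[1] i2+i3  mulh/xor  -- 2-wide
[2] i4  sub  -- RAW r0
[3] i5  beq  -- no-port BR/MEM
[4] i6  st  -- no-port MEM/MEM
[5] i7+i8  st/sub  -- 2-wide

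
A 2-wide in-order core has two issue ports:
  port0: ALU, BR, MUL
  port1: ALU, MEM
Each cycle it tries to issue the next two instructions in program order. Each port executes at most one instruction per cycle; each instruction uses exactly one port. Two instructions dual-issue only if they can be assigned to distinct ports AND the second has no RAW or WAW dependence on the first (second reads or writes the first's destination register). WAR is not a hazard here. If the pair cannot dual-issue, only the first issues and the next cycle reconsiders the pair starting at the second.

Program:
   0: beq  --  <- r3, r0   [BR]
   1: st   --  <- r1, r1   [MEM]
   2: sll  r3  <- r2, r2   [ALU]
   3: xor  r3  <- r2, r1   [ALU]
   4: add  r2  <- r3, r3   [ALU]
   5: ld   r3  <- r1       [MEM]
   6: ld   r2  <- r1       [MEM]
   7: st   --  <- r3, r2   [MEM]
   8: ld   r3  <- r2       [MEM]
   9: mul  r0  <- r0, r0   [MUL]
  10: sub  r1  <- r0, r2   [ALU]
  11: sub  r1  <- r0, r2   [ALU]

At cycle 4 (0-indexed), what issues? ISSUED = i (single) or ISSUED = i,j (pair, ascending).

ISSUED = 6

[0] i0/i1  beq st  -- pair
[1] i2  sll  -- WAW r3
[2] i3  xor  -- RAW r3
[3] i4/i5  add ld  -- pair
[4] i6  ld  -- no-port MEM/MEM
[5] i7  st  -- no-port MEM/MEM
[6] i8/i9  ld mul  -- pair
[7] i10  sub  -- WAW r1
[8] i11  sub  -- tail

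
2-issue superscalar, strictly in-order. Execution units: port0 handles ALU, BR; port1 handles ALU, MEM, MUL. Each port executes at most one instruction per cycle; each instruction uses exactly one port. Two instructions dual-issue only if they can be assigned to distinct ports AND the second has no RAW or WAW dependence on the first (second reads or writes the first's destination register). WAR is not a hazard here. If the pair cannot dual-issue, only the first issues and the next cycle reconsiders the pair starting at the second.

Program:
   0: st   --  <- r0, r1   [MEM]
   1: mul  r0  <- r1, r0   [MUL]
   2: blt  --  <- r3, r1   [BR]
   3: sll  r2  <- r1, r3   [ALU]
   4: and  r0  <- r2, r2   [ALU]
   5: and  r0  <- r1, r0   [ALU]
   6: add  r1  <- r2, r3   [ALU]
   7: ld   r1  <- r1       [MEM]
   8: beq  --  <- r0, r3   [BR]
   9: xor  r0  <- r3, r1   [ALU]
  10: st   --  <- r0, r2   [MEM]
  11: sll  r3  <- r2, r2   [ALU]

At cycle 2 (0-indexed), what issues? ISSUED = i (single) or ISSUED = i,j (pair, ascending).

ISSUED = 3

0. st @i0  | no-port MEM/MUL
1. mul;blt @i1,i2  | dual
2. sll @i3  | RAW r2
3. and @i4  | RAW+WAW r0
4. and;add @i5,i6  | dual
5. ld;beq @i7,i8  | dual
6. xor @i9  | RAW r0
7. st;sll @i10,i11  | dual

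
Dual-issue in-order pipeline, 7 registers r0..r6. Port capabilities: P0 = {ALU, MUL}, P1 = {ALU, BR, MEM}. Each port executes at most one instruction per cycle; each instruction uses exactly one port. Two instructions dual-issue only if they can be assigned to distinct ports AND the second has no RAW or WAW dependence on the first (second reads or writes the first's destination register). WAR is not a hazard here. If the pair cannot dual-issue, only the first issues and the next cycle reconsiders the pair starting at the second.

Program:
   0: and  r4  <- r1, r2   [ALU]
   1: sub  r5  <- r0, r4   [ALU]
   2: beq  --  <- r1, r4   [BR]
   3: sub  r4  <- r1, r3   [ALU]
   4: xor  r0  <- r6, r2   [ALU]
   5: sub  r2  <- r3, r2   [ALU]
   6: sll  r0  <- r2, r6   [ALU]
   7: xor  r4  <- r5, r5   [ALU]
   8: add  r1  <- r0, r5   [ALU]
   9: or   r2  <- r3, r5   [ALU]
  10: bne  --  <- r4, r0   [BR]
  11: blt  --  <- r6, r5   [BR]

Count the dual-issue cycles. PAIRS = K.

c0: i0 and  RAW r4
c1: i1/i2 sub+beq  2-wide
c2: i3/i4 sub+xor  2-wide
c3: i5 sub  RAW r2
c4: i6/i7 sll+xor  2-wide
c5: i8/i9 add+or  2-wide
c6: i10 bne  no-port BR/BR
c7: i11 blt  tail

PAIRS = 4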